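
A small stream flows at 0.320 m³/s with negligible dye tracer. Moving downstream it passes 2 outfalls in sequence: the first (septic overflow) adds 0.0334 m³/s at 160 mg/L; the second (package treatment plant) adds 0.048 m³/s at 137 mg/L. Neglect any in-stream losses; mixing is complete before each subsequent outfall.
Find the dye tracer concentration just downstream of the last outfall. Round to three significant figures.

Outfall 1: combined Q = 0.3534 m³/s; C = (0.3200·0 + 0.03340·160.0)/0.3534 = 15.12 mg/L.
Outfall 2: combined Q = 0.4014 m³/s; C = (0.3534·15.12 + 0.04800·137.0)/0.4014 = 29.70 mg/L.

29.7 mg/L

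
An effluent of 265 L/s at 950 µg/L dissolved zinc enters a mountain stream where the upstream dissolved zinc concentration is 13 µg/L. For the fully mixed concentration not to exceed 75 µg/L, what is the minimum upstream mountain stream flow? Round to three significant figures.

3740 L/s

Set C_mix = 75: (Q·13.00 + 265.0·950.0) / (Q + 265.0) = 75
→ Q = 265.0·(950.0 − 75)/(75 − 13.00) = 3740 L/s.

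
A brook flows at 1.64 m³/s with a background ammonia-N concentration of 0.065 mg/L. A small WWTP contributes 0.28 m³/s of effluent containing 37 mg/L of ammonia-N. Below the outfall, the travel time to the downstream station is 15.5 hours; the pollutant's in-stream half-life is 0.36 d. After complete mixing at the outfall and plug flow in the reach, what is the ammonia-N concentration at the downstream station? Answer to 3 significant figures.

1.57 mg/L

Mixed concentration C = ΣQC/ΣQ = (1.640·0.06500 + 0.2800·37.00) / 1.920 = 10.47/1.920 = 5.451 mg/L.
Half-life 0.36 d → k = ln 2 / 0.36 = 1.925 d⁻¹.
Applying C = C₀e^(−kt): 5.451 × 0.2884 = 1.572 mg/L.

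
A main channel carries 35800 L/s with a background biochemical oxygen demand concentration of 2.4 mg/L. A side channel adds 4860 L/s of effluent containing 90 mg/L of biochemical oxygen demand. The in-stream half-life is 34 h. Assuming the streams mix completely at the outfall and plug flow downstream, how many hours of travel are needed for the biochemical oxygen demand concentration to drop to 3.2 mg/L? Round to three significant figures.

68.3 h

Mass balance: C = (35800·2.400 + 4860·90.00) / 40660 = 523300/40660 = 12.87 mg/L.
Half-life 34 h → k = ln 2 / 34 = 0.02039 h⁻¹ = 0.4893 d⁻¹.
12.87·exp(−k·t) = 3.2 → t = ln(12.87/3.2)/k = 245800 s = 68.27 h.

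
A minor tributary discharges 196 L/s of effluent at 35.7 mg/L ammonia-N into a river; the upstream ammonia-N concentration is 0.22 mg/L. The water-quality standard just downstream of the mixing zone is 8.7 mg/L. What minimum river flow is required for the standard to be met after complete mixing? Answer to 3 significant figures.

624 L/s

Set C_mix = 8.7: (Q·0.2200 + 196.0·35.70) / (Q + 196.0) = 8.7
→ Q = 196.0·(35.70 − 8.7)/(8.7 − 0.2200) = 624.1 L/s.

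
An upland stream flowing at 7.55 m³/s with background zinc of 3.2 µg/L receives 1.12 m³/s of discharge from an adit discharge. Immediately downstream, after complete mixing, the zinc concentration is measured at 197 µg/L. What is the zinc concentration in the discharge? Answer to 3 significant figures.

1500 µg/L

Mass balance: 7.550·3.200 + 1.120·Cₑ = 8.670·197.0
→ Cₑ = (8.670·197.0 − 7.550·3.200) / 1.120 = 1503 µg/L.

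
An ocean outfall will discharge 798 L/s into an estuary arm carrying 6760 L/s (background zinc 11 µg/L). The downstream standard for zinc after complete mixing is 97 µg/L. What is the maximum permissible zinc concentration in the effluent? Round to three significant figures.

At the limit, (Qr·Cr + Qe·Cₑ)/(Qr + Qe) = 97:
Cₑ = (7558·97 − 6760·11.00) / 798.0 = 825.5 µg/L.

826 µg/L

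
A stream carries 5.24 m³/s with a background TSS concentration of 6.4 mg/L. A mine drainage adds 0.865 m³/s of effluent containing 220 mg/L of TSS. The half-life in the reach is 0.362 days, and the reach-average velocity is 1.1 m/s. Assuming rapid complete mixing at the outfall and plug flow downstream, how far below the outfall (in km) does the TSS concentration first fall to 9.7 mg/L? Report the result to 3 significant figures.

66.0 km

After mixing, C = (5.240·6.400 + 0.8650·220.0) / 6.105 = 223.8/6.105 = 36.66 mg/L.
Half-life 0.362 d → k = ln 2 / 0.362 = 1.915 d⁻¹.
Set 36.66·exp(−k·t) = 9.7 → t = ln(36.66/9.7)/k = 60000 s = 16.67 h.
Distance = v·t = 1.1·60000 = 66000 m = 66.00 km.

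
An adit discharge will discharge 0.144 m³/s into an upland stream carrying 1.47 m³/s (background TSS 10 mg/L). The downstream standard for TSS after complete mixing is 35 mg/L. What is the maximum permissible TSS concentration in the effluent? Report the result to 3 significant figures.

At the limit, (Qr·Cr + Qe·Cₑ)/(Qr + Qe) = 35:
Cₑ = (1.614·35 − 1.470·10.00) / 0.1440 = 290.2 mg/L.

290 mg/L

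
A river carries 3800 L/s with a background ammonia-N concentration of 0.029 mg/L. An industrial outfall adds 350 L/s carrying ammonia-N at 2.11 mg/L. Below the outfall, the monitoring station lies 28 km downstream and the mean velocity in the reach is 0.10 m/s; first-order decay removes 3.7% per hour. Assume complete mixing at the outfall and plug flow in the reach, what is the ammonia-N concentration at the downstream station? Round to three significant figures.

0.0109 mg/L

Mass balance: C = (3800·0.02900 + 350.0·2.110) / 4150 = 848.7/4150 = 0.2045 mg/L.
Travel time t = 28·1000 / 0.10 = 280000 s = 77.78 h.
3.7%/h lost → k = −ln(1 − 0.037) = 0.03770 h⁻¹.
After decay, C = 0.2045 × e^(−kt) = 0.2045 × 0.05327 = 0.01089 mg/L.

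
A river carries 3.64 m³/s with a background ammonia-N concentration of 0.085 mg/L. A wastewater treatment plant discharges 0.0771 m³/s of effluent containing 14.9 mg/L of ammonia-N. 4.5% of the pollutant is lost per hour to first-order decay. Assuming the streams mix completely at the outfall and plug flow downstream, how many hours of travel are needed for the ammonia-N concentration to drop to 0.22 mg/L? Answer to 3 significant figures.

After mixing, C = (3.640·0.08500 + 0.07710·14.90) / 3.717 = 1.458/3.717 = 0.3923 mg/L.
4.5%/h lost → k = −ln(1 − 0.045) = 0.04604 h⁻¹.
0.3923·exp(−k·t) = 0.22 → t = ln(0.3923/0.22)/k = 45220 s = 12.56 h.

12.6 h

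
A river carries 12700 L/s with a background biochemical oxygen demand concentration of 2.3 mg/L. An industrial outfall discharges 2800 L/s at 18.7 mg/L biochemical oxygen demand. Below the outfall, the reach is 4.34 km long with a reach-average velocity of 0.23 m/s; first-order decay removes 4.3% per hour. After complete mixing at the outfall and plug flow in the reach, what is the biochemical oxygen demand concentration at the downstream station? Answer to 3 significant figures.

Mixed concentration C = ΣQC/ΣQ = (12700·2.300 + 2800·18.70) / 15500 = 81570/15500 = 5.263 mg/L.
Travel time t = 4.34·1000 / 0.23 = 18870 s = 5.242 h.
4.3%/h lost → k = −ln(1 − 0.043) = 0.04395 h⁻¹.
Applying C = C₀e^(−kt): 5.263 × 0.7942 = 4.180 mg/L.

4.18 mg/L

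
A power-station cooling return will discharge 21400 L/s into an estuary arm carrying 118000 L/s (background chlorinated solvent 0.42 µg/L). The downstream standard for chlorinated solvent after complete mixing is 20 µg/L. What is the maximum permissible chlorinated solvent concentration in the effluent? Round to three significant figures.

At the limit, (Qr·Cr + Qe·Cₑ)/(Qr + Qe) = 20:
Cₑ = (139400·20 − 118000·0.4200) / 21400 = 128.0 µg/L.

128 µg/L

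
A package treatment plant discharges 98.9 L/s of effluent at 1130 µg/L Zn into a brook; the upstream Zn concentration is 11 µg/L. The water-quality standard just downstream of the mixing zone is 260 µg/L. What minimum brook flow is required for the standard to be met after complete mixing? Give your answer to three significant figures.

346 L/s

Set C_mix = 260: (Q·11.00 + 98.90·1130) / (Q + 98.90) = 260
→ Q = 98.90·(1130 − 260)/(260 − 11.00) = 345.6 L/s.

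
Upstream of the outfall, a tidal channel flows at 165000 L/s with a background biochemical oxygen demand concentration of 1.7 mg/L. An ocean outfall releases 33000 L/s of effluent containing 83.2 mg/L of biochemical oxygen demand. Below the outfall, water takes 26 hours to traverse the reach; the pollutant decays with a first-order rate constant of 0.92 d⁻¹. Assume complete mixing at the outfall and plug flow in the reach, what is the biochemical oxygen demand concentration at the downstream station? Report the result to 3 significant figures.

5.64 mg/L

After mixing, C = (165000·1.700 + 33000·83.20) / 198000 = 3026000/198000 = 15.28 mg/L.
Decay over the reach: 15.28·exp(−kt) = 15.28·0.3691 = 5.641 mg/L.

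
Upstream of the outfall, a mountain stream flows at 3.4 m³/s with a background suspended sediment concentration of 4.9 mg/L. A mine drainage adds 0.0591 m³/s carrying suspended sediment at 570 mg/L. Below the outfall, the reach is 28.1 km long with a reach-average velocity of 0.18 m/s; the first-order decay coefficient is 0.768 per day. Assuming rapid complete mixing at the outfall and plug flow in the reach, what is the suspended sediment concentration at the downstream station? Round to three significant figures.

Flow-weighted average: C = (3.400·4.900 + 0.05910·570.0) / 3.459 = 50.35/3.459 = 14.55 mg/L.
Travel time t = 28.1·1000 / 0.18 = 156100 s = 43.36 h.
Decay over the reach: 14.55·exp(−kt) = 14.55·0.2497 = 3.634 mg/L.

3.63 mg/L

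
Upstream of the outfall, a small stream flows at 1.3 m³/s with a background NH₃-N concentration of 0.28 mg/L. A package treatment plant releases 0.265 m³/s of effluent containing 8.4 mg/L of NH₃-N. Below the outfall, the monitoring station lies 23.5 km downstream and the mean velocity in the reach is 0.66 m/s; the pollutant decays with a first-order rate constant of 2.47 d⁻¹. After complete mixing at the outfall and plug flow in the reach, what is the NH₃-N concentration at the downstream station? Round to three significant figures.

Conservation of mass: C = (1.300·0.2800 + 0.2650·8.400) / 1.565 = 2.590/1.565 = 1.655 mg/L.
Travel time t = 23.5·1000 / 0.66 = 35610 s = 9.891 h.
After decay, C = 1.655 × e^(−kt) = 1.655 × 0.3614 = 0.5980 mg/L.

0.598 mg/L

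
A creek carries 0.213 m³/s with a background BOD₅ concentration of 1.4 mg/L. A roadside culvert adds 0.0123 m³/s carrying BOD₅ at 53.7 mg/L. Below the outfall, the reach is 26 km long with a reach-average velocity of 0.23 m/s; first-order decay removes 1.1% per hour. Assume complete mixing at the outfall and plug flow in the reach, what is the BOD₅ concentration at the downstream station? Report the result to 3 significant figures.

3.01 mg/L

Flow-weighted average: C = (0.2130·1.400 + 0.01230·53.70) / 0.2253 = 0.9587/0.2253 = 4.255 mg/L.
Travel time t = 26·1000 / 0.23 = 113000 s = 31.40 h.
1.1%/h lost → k = −ln(1 − 0.011) = 0.01106 h⁻¹.
Applying C = C₀e^(−kt): 4.255 × 0.7066 = 3.007 mg/L.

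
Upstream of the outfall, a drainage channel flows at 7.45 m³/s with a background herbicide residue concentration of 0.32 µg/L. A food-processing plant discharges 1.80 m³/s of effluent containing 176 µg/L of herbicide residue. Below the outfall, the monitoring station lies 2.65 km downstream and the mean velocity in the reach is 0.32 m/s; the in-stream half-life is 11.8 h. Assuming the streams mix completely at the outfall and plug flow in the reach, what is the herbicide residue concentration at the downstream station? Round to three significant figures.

30.1 µg/L

After mixing, C = (7.450·0.3200 + 1.800·176.0) / 9.250 = 319.2/9.250 = 34.51 µg/L.
Travel time t = 2.65·1000 / 0.32 = 8281 s = 2.300 h.
Half-life 11.8 h → k = ln 2 / 11.8 = 0.05874 h⁻¹ = 1.410 d⁻¹.
Applying C = C₀e^(−kt): 34.51 × 0.8736 = 30.14 µg/L.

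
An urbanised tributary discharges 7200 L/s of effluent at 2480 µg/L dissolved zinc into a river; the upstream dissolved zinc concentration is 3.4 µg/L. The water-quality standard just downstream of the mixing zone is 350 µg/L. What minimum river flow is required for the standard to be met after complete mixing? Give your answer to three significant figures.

Set C_mix = 350: (Q·3.400 + 7200·2480) / (Q + 7200) = 350
→ Q = 7200·(2480 − 350)/(350 − 3.400) = 44250 L/s.

44200 L/s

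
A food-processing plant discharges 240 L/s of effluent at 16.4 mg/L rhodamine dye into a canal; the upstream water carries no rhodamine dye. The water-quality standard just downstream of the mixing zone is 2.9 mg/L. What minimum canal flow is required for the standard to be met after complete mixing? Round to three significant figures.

1120 L/s

Set C_mix = 2.9: (Q·0 + 240.0·16.40) / (Q + 240.0) = 2.9
→ Q = 240.0·(16.40 − 2.9)/(2.9 − 0) = 1117 L/s.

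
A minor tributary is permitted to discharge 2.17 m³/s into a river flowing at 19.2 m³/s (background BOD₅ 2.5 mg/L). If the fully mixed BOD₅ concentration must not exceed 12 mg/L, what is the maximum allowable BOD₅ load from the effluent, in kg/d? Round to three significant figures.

18000 kg/d

Mass balance at the limit: 19.20·2.500 + 2.170·Cₑ = 21.37·12 → Cₑ = 96.06 mg/L.
Load = 2.170 m³/s × 96.06 g/m³ × 86 400 s/d = 18010 kg/d.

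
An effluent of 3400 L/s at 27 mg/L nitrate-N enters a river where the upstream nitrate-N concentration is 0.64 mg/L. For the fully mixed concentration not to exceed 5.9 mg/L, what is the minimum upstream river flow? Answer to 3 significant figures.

Set C_mix = 5.9: (Q·0.6400 + 3400·27.00) / (Q + 3400) = 5.9
→ Q = 3400·(27.00 − 5.9)/(5.9 − 0.6400) = 13640 L/s.

13600 L/s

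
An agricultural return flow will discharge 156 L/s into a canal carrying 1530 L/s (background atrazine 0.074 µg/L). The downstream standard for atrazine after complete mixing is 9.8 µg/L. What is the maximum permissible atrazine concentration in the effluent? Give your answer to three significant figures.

At the limit, (Qr·Cr + Qe·Cₑ)/(Qr + Qe) = 9.8:
Cₑ = (1686·9.8 − 1530·0.07400) / 156.0 = 105.2 µg/L.

105 µg/L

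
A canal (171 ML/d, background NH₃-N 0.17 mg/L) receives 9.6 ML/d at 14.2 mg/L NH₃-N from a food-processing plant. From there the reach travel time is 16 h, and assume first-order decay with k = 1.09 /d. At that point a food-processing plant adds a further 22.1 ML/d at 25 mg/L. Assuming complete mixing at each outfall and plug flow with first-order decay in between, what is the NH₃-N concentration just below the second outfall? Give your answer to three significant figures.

3.12 mg/L

After mixing, C = (171.0·0.1700 + 9.600·14.20) / 180.6 = 165.4/180.6 = 0.9158 mg/L; combined flow 180.6 ML/d.
After decay, C = 0.9158 × e^(−kt) = 0.9158 × 0.4835 = 0.4428 mg/L.
At the second outfall, C = (180.6·0.4428 + 22.10·25.00) / (180.6 + 22.10) = 3.120 mg/L.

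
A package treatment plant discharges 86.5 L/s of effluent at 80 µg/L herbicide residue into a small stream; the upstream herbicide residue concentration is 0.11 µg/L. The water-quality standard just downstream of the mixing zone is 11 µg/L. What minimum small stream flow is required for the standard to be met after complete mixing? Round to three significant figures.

548 L/s

Set C_mix = 11: (Q·0.1100 + 86.50·80.00) / (Q + 86.50) = 11
→ Q = 86.50·(80.00 − 11)/(11 − 0.1100) = 548.1 L/s.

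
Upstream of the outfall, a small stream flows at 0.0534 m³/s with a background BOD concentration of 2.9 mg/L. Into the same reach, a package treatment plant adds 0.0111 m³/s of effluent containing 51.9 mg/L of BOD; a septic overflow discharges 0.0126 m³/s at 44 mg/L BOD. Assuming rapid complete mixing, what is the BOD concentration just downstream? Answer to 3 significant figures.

Mixed concentration C = ΣQC/ΣQ = (0.05340·2.900 + 0.01110·51.90 + 0.01260·44.00) / 0.07710 = 1.285/0.07710 = 16.67 mg/L.

16.7 mg/L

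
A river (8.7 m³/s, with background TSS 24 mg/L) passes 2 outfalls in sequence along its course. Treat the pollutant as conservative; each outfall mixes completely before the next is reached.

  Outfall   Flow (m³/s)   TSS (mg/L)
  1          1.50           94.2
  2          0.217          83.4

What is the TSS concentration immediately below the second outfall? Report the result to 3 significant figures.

35.3 mg/L

After outfall 1: Q = 8.700 + 1.500 = 10.20 m³/s; C = (8.700·24.00 + 1.500·94.20)/10.20 = 34.32 mg/L.
After outfall 2: Q = 10.20 + 0.2170 = 10.42 m³/s; C = (10.20·34.32 + 0.2170·83.40)/10.42 = 35.35 mg/L.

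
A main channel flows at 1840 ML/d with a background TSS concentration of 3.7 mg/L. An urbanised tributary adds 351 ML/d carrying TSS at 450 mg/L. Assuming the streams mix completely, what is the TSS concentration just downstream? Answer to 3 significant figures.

75.2 mg/L

Conservation of mass: C = (1840·3.700 + 351.0·450.0) / 2191 = 164800/2191 = 75.20 mg/L.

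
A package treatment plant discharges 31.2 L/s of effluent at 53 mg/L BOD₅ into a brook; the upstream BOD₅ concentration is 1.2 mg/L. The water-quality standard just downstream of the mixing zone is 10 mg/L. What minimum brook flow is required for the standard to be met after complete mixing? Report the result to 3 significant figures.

152 L/s

Set C_mix = 10: (Q·1.200 + 31.20·53.00) / (Q + 31.20) = 10
→ Q = 31.20·(53.00 − 10)/(10 − 1.200) = 152.5 L/s.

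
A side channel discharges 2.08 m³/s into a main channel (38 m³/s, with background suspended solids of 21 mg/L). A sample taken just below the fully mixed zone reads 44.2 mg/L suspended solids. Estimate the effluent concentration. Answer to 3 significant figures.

Mass balance: 38.00·21.00 + 2.080·Cₑ = 40.08·44.20
→ Cₑ = (40.08·44.20 − 38.00·21.00) / 2.080 = 468.0 mg/L.

468 mg/L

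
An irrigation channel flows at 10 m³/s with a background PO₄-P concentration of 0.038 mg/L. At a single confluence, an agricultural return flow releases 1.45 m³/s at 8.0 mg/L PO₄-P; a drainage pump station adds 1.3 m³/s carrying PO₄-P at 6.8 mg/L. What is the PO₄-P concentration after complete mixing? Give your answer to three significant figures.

1.63 mg/L

Conservation of mass: C = (10.00·0.03800 + 1.450·8.000 + 1.300·6.800) / 12.75 = 20.82/12.75 = 1.633 mg/L.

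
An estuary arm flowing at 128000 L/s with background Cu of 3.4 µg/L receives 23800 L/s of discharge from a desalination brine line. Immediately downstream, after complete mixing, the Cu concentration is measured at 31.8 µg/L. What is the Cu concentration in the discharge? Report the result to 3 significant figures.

185 µg/L

Mass balance: 128000·3.400 + 23800·Cₑ = 151800·31.80
→ Cₑ = (151800·31.80 − 128000·3.400) / 23800 = 184.5 µg/L.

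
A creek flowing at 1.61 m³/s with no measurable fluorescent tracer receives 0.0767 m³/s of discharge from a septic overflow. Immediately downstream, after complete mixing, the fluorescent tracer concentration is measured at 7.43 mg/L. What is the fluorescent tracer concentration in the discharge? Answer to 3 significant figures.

163 mg/L

Mass balance: 1.610·0 + 0.07670·Cₑ = 1.687·7.430
→ Cₑ = (1.687·7.430 − 1.610·0) / 0.07670 = 163.4 mg/L.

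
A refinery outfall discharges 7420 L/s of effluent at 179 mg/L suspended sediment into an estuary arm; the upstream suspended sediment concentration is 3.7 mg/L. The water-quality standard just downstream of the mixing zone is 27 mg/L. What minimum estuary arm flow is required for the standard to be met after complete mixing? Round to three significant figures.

Set C_mix = 27: (Q·3.700 + 7420·179.0) / (Q + 7420) = 27
→ Q = 7420·(179.0 − 27)/(27 − 3.700) = 48410 L/s.

48400 L/s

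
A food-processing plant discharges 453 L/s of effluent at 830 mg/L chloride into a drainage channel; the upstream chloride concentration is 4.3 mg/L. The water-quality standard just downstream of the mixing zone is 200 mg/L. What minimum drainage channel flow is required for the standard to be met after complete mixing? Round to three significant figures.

Set C_mix = 200: (Q·4.300 + 453.0·830.0) / (Q + 453.0) = 200
→ Q = 453.0·(830.0 − 200)/(200 − 4.300) = 1458 L/s.

1460 L/s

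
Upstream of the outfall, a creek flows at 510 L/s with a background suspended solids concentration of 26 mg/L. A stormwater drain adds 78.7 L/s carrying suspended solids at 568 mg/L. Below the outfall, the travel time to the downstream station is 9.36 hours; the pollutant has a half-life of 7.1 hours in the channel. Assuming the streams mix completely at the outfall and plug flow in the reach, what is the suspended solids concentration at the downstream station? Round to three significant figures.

Flow-weighted average: C = (510.0·26.00 + 78.70·568.0) / 588.7 = 57960/588.7 = 98.46 mg/L.
Half-life 7.1 h → k = ln 2 / 7.1 = 0.09763 h⁻¹ = 2.343 d⁻¹.
Applying C = C₀e^(−kt): 98.46 × 0.4010 = 39.48 mg/L.

39.5 mg/L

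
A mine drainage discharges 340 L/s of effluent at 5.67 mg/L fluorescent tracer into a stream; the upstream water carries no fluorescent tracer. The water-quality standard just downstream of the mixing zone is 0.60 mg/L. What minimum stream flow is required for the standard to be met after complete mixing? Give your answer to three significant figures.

Set C_mix = 0.60: (Q·0 + 340.0·5.670) / (Q + 340.0) = 0.60
→ Q = 340.0·(5.670 − 0.60)/(0.60 − 0) = 2873 L/s.

2870 L/s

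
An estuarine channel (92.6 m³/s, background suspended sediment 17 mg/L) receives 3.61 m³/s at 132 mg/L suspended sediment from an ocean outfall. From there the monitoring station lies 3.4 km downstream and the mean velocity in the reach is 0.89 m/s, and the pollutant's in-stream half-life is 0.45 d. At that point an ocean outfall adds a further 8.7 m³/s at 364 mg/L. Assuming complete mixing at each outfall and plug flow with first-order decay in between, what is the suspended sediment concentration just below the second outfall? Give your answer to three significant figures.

After mixing, C = (92.60·17.00 + 3.610·132.0) / 96.21 = 2051/96.21 = 21.32 mg/L; combined flow 96.21 m³/s.
Travel time t = 3.4·1000 / 0.89 = 3820 s = 1.061 h.
Half-life 0.45 d → k = ln 2 / 0.45 = 1.540 d⁻¹.
Applying C = C₀e^(−kt): 21.32 × 0.9342 = 19.91 mg/L.
Second outfall: C = (96.21·19.91 + 8.700·364.0)/104.9 = 48.45 mg/L.

48.4 mg/L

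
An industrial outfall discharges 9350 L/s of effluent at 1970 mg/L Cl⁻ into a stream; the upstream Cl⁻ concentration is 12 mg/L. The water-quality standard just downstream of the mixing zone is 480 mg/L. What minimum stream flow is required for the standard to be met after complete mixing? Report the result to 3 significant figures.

Set C_mix = 480: (Q·12.00 + 9350·1970) / (Q + 9350) = 480
→ Q = 9350·(1970 − 480)/(480 − 12.00) = 29770 L/s.

29800 L/s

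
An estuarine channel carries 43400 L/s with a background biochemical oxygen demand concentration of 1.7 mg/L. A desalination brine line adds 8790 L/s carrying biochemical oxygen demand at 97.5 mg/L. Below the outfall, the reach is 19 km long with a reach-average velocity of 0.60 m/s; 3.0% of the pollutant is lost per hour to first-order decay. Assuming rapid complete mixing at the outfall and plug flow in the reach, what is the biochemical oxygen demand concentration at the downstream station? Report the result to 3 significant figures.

13.6 mg/L

Flow-weighted average: C = (43400·1.700 + 8790·97.50) / 52190 = 930800/52190 = 17.83 mg/L.
Travel time t = 19·1000 / 0.60 = 31670 s = 8.796 h.
3.0%/h lost → k = −ln(1 − 0.03) = 0.03046 h⁻¹.
Applying C = C₀e^(−kt): 17.83 × 0.7650 = 13.64 mg/L.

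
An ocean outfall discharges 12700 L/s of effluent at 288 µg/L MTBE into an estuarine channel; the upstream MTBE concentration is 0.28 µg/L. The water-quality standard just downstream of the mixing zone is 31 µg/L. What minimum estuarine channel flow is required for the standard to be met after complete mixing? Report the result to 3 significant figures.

106000 L/s

Set C_mix = 31: (Q·0.2800 + 12700·288.0) / (Q + 12700) = 31
→ Q = 12700·(288.0 − 31)/(31 − 0.2800) = 106200 L/s.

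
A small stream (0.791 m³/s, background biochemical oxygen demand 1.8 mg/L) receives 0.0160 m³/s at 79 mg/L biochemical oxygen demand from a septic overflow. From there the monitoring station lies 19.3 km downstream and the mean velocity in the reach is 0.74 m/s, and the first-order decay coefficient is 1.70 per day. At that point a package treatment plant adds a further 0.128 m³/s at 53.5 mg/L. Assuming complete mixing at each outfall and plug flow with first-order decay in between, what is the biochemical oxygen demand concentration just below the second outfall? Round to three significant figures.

Mass balance: C = (0.7910·1.800 + 0.01600·79.00) / 0.8070 = 2.688/0.8070 = 3.331 mg/L; combined flow 0.8070 m³/s.
Travel time t = 19.3·1000 / 0.74 = 26080 s = 7.245 h.
First-order decay: C = 3.331·exp(−k·t) = 3.331·0.5986 = 1.994 mg/L.
At the second outfall, C = (0.8070·1.994 + 0.1280·53.50) / (0.8070 + 0.1280) = 9.045 mg/L.

9.04 mg/L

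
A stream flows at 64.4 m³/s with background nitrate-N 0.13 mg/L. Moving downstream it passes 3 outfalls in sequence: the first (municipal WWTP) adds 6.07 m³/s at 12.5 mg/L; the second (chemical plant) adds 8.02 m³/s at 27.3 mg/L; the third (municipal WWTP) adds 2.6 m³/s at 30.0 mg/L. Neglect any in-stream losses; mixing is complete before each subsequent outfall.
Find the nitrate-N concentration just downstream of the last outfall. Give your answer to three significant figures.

4.70 mg/L

Below outfall 1: Q → 70.47 m³/s, C = (64.40·0.1300 + 6.070·12.50)/70.47 = 1.196 mg/L.
Below outfall 2: Q → 78.49 m³/s, C = (70.47·1.196 + 8.020·27.30)/78.49 = 3.863 mg/L.
Below outfall 3: Q → 81.09 m³/s, C = (78.49·3.863 + 2.600·30.00)/81.09 = 4.701 mg/L.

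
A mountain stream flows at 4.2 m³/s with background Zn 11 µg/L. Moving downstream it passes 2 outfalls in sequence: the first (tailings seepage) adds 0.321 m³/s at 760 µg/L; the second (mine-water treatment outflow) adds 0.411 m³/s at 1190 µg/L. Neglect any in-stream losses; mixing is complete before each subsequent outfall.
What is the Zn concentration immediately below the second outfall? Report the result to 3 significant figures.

After outfall 1: Q = 4.200 + 0.3210 = 4.521 m³/s; C = (4.200·11.00 + 0.3210·760.0)/4.521 = 64.18 µg/L.
After outfall 2: Q = 4.521 + 0.4110 = 4.932 m³/s; C = (4.521·64.18 + 0.4110·1190)/4.932 = 158.0 µg/L.

158 µg/L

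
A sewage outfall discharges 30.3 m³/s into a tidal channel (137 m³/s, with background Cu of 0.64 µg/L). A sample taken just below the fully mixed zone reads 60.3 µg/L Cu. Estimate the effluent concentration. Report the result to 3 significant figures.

330 µg/L

Mass balance: 137.0·0.6400 + 30.30·Cₑ = 167.3·60.30
→ Cₑ = (167.3·60.30 − 137.0·0.6400) / 30.30 = 330.0 µg/L.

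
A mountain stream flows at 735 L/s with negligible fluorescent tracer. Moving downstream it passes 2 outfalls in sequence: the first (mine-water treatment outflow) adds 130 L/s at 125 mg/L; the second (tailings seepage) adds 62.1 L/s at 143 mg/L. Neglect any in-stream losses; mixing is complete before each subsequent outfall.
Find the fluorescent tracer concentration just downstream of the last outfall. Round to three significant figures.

27.1 mg/L

After outfall 1: Q = 735.0 + 130.0 = 865.0 L/s; C = (735.0·0 + 130.0·125.0)/865.0 = 18.79 mg/L.
After outfall 2: Q = 865.0 + 62.10 = 927.1 L/s; C = (865.0·18.79 + 62.10·143.0)/927.1 = 27.11 mg/L.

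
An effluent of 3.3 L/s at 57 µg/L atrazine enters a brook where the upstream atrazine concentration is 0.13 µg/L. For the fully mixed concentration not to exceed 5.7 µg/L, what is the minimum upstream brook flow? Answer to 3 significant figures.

30.4 L/s

Set C_mix = 5.7: (Q·0.1300 + 3.300·57.00) / (Q + 3.300) = 5.7
→ Q = 3.300·(57.00 − 5.7)/(5.7 − 0.1300) = 30.39 L/s.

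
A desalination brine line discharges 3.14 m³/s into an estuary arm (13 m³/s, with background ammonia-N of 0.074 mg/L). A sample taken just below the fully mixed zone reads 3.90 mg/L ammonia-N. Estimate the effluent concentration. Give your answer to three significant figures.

Mass balance: 13.00·0.07400 + 3.140·Cₑ = 16.14·3.900
→ Cₑ = (16.14·3.900 − 13.00·0.07400) / 3.140 = 19.74 mg/L.

19.7 mg/L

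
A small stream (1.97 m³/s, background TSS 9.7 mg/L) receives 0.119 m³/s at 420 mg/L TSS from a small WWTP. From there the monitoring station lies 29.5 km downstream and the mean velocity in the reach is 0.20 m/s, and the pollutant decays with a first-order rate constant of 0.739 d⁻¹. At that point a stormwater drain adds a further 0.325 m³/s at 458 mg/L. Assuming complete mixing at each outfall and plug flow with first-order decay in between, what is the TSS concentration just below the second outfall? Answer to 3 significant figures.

Mixed concentration C = ΣQC/ΣQ = (1.970·9.700 + 0.1190·420.0) / 2.089 = 69.09/2.089 = 33.07 mg/L; combined flow 2.089 m³/s.
Travel time t = 29.5·1000 / 0.20 = 147500 s = 40.97 h.
Applying C = C₀e^(−kt): 33.07 × 0.2832 = 9.366 mg/L.
Second outfall: C = (2.089·9.366 + 0.3250·458.0)/2.414 = 69.77 mg/L.

69.8 mg/L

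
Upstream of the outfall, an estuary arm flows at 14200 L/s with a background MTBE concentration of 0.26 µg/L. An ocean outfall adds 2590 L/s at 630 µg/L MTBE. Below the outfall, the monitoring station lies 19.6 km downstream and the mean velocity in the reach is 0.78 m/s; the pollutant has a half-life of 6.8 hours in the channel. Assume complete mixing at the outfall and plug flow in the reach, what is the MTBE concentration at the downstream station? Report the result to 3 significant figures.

Flow-weighted average: C = (14200·0.2600 + 2590·630.0) / 16790 = 1635000/16790 = 97.40 µg/L.
Travel time t = 19.6·1000 / 0.78 = 25130 s = 6.980 h.
Half-life 6.8 h → k = ln 2 / 6.8 = 0.1019 h⁻¹ = 2.446 d⁻¹.
After decay, C = 97.40 × e^(−kt) = 97.40 × 0.4909 = 47.82 µg/L.

47.8 µg/L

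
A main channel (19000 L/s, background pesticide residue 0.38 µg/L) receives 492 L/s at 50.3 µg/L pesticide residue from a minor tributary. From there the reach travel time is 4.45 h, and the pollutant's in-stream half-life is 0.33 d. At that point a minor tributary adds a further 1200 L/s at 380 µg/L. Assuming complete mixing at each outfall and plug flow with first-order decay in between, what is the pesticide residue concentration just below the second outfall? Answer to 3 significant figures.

Conservation of mass: C = (19000·0.3800 + 492.0·50.30) / 19490 = 31970/19490 = 1.640 µg/L; combined flow 19490 L/s.
Half-life 0.33 d → k = ln 2 / 0.33 = 2.100 d⁻¹.
After decay, C = 1.640 × e^(−kt) = 1.640 × 0.6774 = 1.111 µg/L.
Second outfall: C = (19490·1.111 + 1200·380.0)/20690 = 23.08 µg/L.

23.1 µg/L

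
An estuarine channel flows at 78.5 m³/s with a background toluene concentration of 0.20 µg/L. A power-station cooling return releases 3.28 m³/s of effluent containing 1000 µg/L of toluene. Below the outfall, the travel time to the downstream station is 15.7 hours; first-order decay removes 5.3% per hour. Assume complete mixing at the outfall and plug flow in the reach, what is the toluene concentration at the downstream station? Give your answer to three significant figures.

Mass balance: C = (78.50·0.2000 + 3.280·1000) / 81.78 = 3296/81.78 = 40.30 µg/L.
5.3%/h lost → k = −ln(1 − 0.053) = 0.05446 h⁻¹.
Decay over the reach: 40.30·exp(−kt) = 40.30·0.4253 = 17.14 µg/L.

17.1 µg/L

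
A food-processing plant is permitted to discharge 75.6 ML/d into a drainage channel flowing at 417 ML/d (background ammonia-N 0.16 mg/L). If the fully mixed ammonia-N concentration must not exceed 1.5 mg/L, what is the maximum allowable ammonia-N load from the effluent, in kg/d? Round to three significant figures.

672 kg/d

Mass balance at the limit: 417.0·0.1600 + 75.60·Cₑ = 492.6·1.5 → Cₑ = 8.891 mg/L.
75.60 ML/d = 0.8750 m³/s. Load = 0.8750 m³/s × 8.891 g/m³ × 86 400 s/d = 672.2 kg/d.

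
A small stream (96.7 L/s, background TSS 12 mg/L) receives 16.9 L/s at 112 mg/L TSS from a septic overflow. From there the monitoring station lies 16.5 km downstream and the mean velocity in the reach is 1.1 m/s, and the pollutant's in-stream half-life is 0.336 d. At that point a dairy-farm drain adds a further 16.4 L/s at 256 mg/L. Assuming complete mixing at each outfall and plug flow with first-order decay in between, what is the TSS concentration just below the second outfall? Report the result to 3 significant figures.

48.7 mg/L

Flow-weighted average: C = (96.70·12.00 + 16.90·112.0) / 113.6 = 3053/113.6 = 26.88 mg/L; combined flow 113.6 L/s.
Travel time t = 16.5·1000 / 1.1 = 15000 s = 4.167 h.
Half-life 0.336 d → k = ln 2 / 0.336 = 2.063 d⁻¹.
Decay over the reach: 26.88·exp(−kt) = 26.88·0.6990 = 18.79 mg/L.
At the second outfall, C = (113.6·18.79 + 16.40·256.0) / (113.6 + 16.40) = 48.71 mg/L.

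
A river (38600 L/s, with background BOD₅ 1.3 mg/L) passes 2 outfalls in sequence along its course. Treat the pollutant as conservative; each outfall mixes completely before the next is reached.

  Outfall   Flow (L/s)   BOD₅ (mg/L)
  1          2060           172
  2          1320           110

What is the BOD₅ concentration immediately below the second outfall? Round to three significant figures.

13.1 mg/L

After outfall 1: Q = 38600 + 2060 = 40660 L/s; C = (38600·1.300 + 2060·172.0)/40660 = 9.948 mg/L.
After outfall 2: Q = 40660 + 1320 = 41980 L/s; C = (40660·9.948 + 1320·110.0)/41980 = 13.09 mg/L.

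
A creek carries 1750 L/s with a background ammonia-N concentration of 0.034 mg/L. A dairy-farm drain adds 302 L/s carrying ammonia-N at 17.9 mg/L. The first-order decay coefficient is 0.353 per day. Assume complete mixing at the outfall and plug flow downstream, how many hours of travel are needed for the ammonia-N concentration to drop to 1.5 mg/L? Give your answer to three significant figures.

39.0 h

After mixing, C = (1750·0.03400 + 302.0·17.90) / 2052 = 5465/2052 = 2.663 mg/L.
2.663·exp(−k·t) = 1.5 → t = ln(2.663/1.5)/k = 140500 s = 39.03 h.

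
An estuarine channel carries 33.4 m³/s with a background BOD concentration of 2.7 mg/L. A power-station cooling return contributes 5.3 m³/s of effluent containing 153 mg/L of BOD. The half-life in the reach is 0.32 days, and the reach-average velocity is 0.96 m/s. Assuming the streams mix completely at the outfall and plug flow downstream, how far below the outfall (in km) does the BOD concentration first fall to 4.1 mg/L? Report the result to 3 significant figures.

66.5 km

Mixed concentration C = ΣQC/ΣQ = (33.40·2.700 + 5.300·153.0) / 38.70 = 901.1/38.70 = 23.28 mg/L.
Half-life 0.32 d → k = ln 2 / 0.32 = 2.166 d⁻¹.
Set 23.28·exp(−k·t) = 4.1 → t = ln(23.28/4.1)/k = 69280 s = 19.24 h.
Distance = v·t = 0.96·69280 = 66500 m = 66.50 km.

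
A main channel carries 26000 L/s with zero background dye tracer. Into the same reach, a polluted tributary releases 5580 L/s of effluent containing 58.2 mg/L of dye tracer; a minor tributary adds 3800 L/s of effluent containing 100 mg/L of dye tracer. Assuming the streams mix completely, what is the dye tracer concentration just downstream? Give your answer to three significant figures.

After mixing, C = (26000·0 + 5580·58.20 + 3800·100.0) / 35380 = 704800/35380 = 19.92 mg/L.

19.9 mg/L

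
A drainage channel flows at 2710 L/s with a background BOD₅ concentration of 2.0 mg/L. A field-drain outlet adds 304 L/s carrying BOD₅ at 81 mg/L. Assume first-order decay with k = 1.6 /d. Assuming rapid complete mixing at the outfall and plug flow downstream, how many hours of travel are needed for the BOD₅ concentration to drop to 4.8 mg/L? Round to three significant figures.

11.0 h

Conservation of mass: C = (2710·2.000 + 304.0·81.00) / 3014 = 30040/3014 = 9.968 mg/L.
9.968·exp(−k·t) = 4.8 → t = ln(9.968/4.8)/k = 39460 s = 10.96 h.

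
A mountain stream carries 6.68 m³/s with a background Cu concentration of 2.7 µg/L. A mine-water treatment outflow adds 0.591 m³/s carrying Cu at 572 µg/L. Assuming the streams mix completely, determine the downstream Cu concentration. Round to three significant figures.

49.0 µg/L

Conservation of mass: C = (6.680·2.700 + 0.5910·572.0) / 7.271 = 356.1/7.271 = 48.97 µg/L.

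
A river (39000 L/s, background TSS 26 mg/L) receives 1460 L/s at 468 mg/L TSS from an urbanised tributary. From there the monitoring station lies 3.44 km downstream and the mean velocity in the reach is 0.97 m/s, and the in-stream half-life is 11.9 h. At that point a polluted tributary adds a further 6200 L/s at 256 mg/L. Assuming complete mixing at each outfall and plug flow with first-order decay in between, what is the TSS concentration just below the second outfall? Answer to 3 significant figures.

Mass balance: C = (39000·26.00 + 1460·468.0) / 40460 = 1697000/40460 = 41.95 mg/L; combined flow 40460 L/s.
Travel time t = 3.44·1000 / 0.97 = 3546 s = 0.9851 h.
Half-life 11.9 h → k = ln 2 / 11.9 = 0.05825 h⁻¹ = 1.398 d⁻¹.
Decay over the reach: 41.95·exp(−kt) = 41.95·0.9442 = 39.61 mg/L.
At the second outfall, C = (40460·39.61 + 6200·256.0) / (40460 + 6200) = 68.36 mg/L.

68.4 mg/L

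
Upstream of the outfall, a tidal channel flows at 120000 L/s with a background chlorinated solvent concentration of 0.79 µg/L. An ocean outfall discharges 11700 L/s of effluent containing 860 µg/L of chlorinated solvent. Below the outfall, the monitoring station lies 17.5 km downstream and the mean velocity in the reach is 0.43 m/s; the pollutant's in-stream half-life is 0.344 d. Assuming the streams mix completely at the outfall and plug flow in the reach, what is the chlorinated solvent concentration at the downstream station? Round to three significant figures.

29.9 µg/L

Flow-weighted average: C = (120000·0.7900 + 11700·860.0) / 131700 = 10160000/131700 = 77.12 µg/L.
Travel time t = 17.5·1000 / 0.43 = 40700 s = 11.30 h.
Half-life 0.344 d → k = ln 2 / 0.344 = 2.015 d⁻¹.
After decay, C = 77.12 × e^(−kt) = 77.12 × 0.3871 = 29.85 µg/L.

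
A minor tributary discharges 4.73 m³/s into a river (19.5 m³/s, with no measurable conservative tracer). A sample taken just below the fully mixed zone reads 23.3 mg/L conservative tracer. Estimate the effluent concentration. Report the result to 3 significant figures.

Mass balance: 19.50·0 + 4.730·Cₑ = 24.23·23.30
→ Cₑ = (24.23·23.30 − 19.50·0) / 4.730 = 119.4 mg/L.

119 mg/L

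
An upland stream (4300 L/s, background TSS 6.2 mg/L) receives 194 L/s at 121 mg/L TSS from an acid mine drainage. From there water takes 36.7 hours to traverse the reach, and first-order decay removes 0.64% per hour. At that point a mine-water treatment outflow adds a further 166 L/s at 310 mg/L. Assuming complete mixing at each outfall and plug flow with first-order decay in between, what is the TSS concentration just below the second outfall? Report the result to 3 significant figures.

Mass balance: C = (4300·6.200 + 194.0·121.0) / 4494 = 50130/4494 = 11.16 mg/L; combined flow 4494 L/s.
0.64%/h lost → k = −ln(1 − 0.0064) = 0.006421 h⁻¹.
After decay, C = 11.16 × e^(−kt) = 11.16 × 0.7901 = 8.814 mg/L.
Second outfall: C = (4494·8.814 + 166.0·310.0)/4660 = 19.54 mg/L.

19.5 mg/L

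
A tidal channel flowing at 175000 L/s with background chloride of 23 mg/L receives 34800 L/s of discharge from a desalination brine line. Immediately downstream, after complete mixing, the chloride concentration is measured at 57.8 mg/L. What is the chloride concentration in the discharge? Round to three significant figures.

233 mg/L

Mass balance: 175000·23.00 + 34800·Cₑ = 209800·57.80
→ Cₑ = (209800·57.80 − 175000·23.00) / 34800 = 232.8 mg/L.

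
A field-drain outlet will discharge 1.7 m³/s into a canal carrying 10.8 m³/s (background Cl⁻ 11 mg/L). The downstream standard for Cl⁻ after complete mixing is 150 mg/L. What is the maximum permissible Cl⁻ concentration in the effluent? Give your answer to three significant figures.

At the limit, (Qr·Cr + Qe·Cₑ)/(Qr + Qe) = 150:
Cₑ = (12.50·150 − 10.80·11.00) / 1.700 = 1033 mg/L.

1030 mg/L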